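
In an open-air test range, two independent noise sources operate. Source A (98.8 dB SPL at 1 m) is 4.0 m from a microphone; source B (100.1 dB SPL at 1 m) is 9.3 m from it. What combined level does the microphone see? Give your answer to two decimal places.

At the listener: L_A = 98.8 − 20·log₁₀(4.0) = 86.759 dB; L_B = 100.1 − 20·log₁₀(9.3) = 80.730 dB.
Combined: 10·log₁₀(10^(86.759/10)+10^(80.730/10)) = 87.73 dB SPL.

87.73 dB SPL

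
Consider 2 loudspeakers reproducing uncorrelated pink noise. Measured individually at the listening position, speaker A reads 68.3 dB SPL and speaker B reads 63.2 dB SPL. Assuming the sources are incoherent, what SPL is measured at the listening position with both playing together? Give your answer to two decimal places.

Uncorrelated sources add in intensity (power), not in dB.
L_total = 10·log₁₀(10^(68.3/10) + 10^(63.2/10)) = 10·log₁₀(8850000) = 69.47 dB SPL.

69.47 dB SPL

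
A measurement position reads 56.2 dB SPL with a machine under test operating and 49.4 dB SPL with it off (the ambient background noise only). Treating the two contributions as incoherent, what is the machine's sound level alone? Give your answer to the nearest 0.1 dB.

55.2 dB SPL

Subtract intensities: L_src = 10·log₁₀(10^(L_total/10) − 10^(L_bg/10)).
L_src = 10·log₁₀(10^(56.2/10) − 10^(49.4/10)) = 10·log₁₀(329800) = 55.2 dB SPL.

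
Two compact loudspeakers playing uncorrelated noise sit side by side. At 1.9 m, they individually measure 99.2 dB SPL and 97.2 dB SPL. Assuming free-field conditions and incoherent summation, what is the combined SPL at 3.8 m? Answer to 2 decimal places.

Combined at 1.9 m: 10·log₁₀(10^(99.2/10)+10^(97.2/10)) = 101.324 dB SPL.
Then apply −20·log₁₀(3.8/1.9) = -6.021 dB → 95.30 dB SPL.

95.30 dB SPL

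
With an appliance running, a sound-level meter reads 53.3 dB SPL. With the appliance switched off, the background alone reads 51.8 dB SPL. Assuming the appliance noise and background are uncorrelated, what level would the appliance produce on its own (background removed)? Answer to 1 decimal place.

Background correction is a power subtraction:
L_src = 10·log₁₀(10^(53.3/10) − 10^(51.8/10)) = 10·log₁₀(62440) = 48.0 dB SPL.

48.0 dB SPL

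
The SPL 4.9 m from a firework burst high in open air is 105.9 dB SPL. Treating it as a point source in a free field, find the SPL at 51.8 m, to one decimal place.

85.4 dB SPL

Free-field point source: level drops by 20·log₁₀ of the distance ratio.
ΔL = −20·log₁₀(51.8/4.9) = -20.48 dB, so L₂ = 105.9 + (-20.48) = 85.4 dB SPL.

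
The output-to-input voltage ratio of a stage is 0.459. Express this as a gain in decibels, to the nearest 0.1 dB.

For a voltage ratio, dB = 20·log₁₀(V₂/V₁).
20·log₁₀(0.459) = -6.8 dB.

-6.8 dB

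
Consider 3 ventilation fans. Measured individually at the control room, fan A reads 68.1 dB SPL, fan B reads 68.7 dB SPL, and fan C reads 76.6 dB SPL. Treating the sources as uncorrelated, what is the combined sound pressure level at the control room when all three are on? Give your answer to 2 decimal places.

Add the sources as powers (linear), then convert back to dB:
L_total = 10·log₁₀(10^(68.1/10) + 10^(68.7/10) + 10^(76.6/10)) = 10·log₁₀(59580000) = 77.75 dB SPL.

77.75 dB SPL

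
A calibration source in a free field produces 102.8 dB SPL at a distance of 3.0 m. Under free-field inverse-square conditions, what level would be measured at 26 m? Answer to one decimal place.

84.0 dB SPL

Inverse-square spreading gives ΔL = −20·log₁₀(d₂/d₁).
ΔL = −20·log₁₀(26/3.0) = -18.76 dB, so L₂ = 102.8 + (-18.76) = 84.0 dB SPL.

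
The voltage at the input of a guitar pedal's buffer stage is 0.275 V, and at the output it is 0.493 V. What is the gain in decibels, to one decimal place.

Voltage is an amplitude quantity, so gain = 20·log₁₀(V_out/V_in).
20·log₁₀(0.493/0.275) = 20·log₁₀(1.793) = 5.1 dB.

5.1 dB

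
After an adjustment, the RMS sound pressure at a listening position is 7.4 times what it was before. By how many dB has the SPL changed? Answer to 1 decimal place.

SPL change from a pressure ratio uses the 20·log₁₀ form:
20·log₁₀(7.4) = 17.4 dB.

17.4 dB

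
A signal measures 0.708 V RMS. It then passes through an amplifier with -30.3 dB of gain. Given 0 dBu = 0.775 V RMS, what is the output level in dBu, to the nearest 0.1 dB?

Input level: 20·log₁₀(0.708/0.775) = -0.79 dBu.
Output: -0.79 − 30.3 = -31.1 dBu.

-31.1 dBu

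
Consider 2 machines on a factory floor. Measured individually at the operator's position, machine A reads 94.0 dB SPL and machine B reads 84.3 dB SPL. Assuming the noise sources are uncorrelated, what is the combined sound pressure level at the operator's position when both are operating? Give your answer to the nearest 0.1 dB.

Incoherent sources sum as intensities:
L_total = 10·log₁₀(10^(94.0/10) + 10^(84.3/10)) = 10·log₁₀(2781000000) = 94.4 dB SPL.

94.4 dB SPL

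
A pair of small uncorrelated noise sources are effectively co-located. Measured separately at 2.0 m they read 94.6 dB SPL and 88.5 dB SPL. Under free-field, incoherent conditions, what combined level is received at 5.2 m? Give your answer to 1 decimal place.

Combined at 2.0 m: 10·log₁₀(10^(94.6/10)+10^(88.5/10)) = 95.55 dB SPL.
Then apply −20·log₁₀(5.2/2.0) = -8.30 dB → 87.3 dB SPL.

87.3 dB SPL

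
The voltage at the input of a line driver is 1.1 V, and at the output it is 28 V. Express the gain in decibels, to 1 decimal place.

28.1 dB

Voltage ratio → dB uses the 20·log₁₀ form:
20·log₁₀(28/1.1) = 20·log₁₀(25.45) = 28.1 dB.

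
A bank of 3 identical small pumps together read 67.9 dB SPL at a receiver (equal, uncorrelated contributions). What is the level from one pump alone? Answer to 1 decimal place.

63.1 dB SPL

3 equal incoherent sources add 10·log₁₀(3) = 4.77 dB over one source.
L_one = 67.9 − 4.77 = 63.1 dB SPL.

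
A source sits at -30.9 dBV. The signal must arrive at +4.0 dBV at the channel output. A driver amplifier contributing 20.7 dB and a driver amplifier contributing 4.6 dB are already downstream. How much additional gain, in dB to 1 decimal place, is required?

9.6 dB

The required make-up gain is the shortfall in the dB sum.
G = +4.0 − (-30.9) − 20.7 − 4.6 = 9.6 dB.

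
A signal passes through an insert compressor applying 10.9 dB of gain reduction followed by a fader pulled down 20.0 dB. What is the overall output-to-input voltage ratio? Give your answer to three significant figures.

Net gain = (−10.9) + (−20.0) = -30.9 dB.
Voltage ratio = 10^(-30.9/20) = 0.0285.

0.0285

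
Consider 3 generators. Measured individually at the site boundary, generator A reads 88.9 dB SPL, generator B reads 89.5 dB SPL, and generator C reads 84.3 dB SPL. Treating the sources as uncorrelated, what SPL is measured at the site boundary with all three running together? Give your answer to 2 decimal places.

Add the sources as powers (linear), then convert back to dB:
L_total = 10·log₁₀(10^(88.9/10) + 10^(89.5/10) + 10^(84.3/10)) = 10·log₁₀(1937000000) = 92.87 dB SPL.

92.87 dB SPL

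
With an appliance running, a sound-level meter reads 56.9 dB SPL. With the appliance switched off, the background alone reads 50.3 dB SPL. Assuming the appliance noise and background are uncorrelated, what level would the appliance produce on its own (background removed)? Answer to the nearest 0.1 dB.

Subtract intensities: L_src = 10·log₁₀(10^(L_total/10) − 10^(L_bg/10)).
L_src = 10·log₁₀(10^(56.9/10) − 10^(50.3/10)) = 10·log₁₀(382600) = 55.8 dB SPL.

55.8 dB SPL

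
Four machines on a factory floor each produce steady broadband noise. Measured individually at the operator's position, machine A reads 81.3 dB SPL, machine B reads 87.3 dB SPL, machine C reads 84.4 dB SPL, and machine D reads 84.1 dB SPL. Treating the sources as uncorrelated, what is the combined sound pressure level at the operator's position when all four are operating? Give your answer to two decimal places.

Add the sources as powers (linear), then convert back to dB:
L_total = 10·log₁₀(10^(81.3/10) + 10^(87.3/10) + 10^(84.4/10) + 10^(84.1/10)) = 10·log₁₀(1204000000) = 90.81 dB SPL.

90.81 dB SPL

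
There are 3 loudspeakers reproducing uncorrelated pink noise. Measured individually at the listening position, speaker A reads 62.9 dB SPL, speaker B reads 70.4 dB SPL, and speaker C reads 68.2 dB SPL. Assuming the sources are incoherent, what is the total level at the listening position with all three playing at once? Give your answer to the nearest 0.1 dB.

Add the sources as powers (linear), then convert back to dB:
L_total = 10·log₁₀(10^(62.9/10) + 10^(70.4/10) + 10^(68.2/10)) = 10·log₁₀(19520000) = 72.9 dB SPL.

72.9 dB SPL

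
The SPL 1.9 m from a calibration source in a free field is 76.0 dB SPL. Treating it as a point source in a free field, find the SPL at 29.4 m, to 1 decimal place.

Free-field point source: level drops by 20·log₁₀ of the distance ratio.
ΔL = −20·log₁₀(29.4/1.9) = -23.79 dB, so L₂ = 76.0 + (-23.79) = 52.2 dB SPL.

52.2 dB SPL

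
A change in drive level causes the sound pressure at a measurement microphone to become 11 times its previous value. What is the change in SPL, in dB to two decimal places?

20.83 dB

SPL change from a pressure ratio uses the 20·log₁₀ form:
20·log₁₀(11) = 20.83 dB.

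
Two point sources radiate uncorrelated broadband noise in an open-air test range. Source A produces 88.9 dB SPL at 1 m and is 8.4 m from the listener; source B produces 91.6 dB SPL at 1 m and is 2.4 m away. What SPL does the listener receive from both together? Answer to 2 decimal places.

84.18 dB SPL

At the listener: L_A = 88.9 − 20·log₁₀(8.4) = 70.414 dB; L_B = 91.6 − 20·log₁₀(2.4) = 83.996 dB.
Combined: 10·log₁₀(10^(70.414/10)+10^(83.996/10)) = 84.18 dB SPL.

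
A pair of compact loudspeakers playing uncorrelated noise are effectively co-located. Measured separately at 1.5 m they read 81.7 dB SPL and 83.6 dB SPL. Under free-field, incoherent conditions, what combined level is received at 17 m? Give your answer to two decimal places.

64.68 dB SPL

Combined at 1.5 m: 10·log₁₀(10^(81.7/10)+10^(83.6/10)) = 85.763 dB SPL.
Then apply −20·log₁₀(17/1.5) = -21.087 dB → 64.68 dB SPL.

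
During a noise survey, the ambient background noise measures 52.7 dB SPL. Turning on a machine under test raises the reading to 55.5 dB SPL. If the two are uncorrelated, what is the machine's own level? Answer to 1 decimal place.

52.3 dB SPL

Remove the background by subtracting linear intensities:
L_src = 10·log₁₀(10^(55.5/10) − 10^(52.7/10)) = 10·log₁₀(168600) = 52.3 dB SPL.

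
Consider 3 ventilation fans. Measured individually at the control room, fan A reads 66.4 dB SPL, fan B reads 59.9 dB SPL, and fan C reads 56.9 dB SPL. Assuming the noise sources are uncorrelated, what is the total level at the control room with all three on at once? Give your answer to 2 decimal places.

67.66 dB SPL

Incoherent sources sum as intensities:
L_total = 10·log₁₀(10^(66.4/10) + 10^(59.9/10) + 10^(56.9/10)) = 10·log₁₀(5832000) = 67.66 dB SPL.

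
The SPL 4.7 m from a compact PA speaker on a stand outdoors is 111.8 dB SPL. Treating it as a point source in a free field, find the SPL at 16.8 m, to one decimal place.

100.7 dB SPL

Inverse-square spreading gives ΔL = −20·log₁₀(d₂/d₁).
ΔL = −20·log₁₀(16.8/4.7) = -11.06 dB, so L₂ = 111.8 + (-11.06) = 100.7 dB SPL.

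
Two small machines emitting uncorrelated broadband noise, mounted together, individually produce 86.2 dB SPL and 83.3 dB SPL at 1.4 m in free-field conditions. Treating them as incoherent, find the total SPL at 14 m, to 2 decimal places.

68.00 dB SPL

Combined at 1.4 m: 10·log₁₀(10^(86.2/10)+10^(83.3/10)) = 87.998 dB SPL.
Then apply −20·log₁₀(14/1.4) = -20.000 dB → 68.00 dB SPL.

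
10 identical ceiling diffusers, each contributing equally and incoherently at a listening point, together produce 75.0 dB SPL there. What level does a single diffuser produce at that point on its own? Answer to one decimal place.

65.0 dB SPL

10 equal incoherent sources add 10·log₁₀(10) = 10.00 dB over one source.
L_one = 75.0 − 10.00 = 65.0 dB SPL.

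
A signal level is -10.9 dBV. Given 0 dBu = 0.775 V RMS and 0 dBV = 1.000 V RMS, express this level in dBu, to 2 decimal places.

-8.69 dBu

The offset between the scales is 20·log₁₀(0.775/1.000) = −2.214 dB.
So dBu = -10.9 + 2.214 = -8.69 dBu.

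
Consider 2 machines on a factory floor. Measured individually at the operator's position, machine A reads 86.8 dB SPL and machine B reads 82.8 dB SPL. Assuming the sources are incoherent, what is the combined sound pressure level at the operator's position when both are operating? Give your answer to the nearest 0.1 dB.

Add the sources as powers (linear), then convert back to dB:
L_total = 10·log₁₀(10^(86.8/10) + 10^(82.8/10)) = 10·log₁₀(669200000) = 88.3 dB SPL.

88.3 dB SPL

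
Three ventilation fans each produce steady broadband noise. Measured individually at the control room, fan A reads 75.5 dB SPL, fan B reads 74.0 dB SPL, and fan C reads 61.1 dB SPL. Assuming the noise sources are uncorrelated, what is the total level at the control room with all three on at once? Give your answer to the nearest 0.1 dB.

77.9 dB SPL

Add the sources as powers (linear), then convert back to dB:
L_total = 10·log₁₀(10^(75.5/10) + 10^(74.0/10) + 10^(61.1/10)) = 10·log₁₀(61890000) = 77.9 dB SPL.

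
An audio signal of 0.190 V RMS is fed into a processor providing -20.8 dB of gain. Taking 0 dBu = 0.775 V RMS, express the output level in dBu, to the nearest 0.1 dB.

Input level: 20·log₁₀(0.190/0.775) = -12.21 dBu.
Output: -12.21 − 20.8 = -33.0 dBu.

-33.0 dBu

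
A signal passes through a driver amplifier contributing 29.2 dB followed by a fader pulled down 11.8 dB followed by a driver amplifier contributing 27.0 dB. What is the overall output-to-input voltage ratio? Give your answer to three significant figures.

166

Net gain = 29.2 + (−11.8) + 27.0 = 44.4 dB.
Voltage ratio = 10^(44.4/20) = 166.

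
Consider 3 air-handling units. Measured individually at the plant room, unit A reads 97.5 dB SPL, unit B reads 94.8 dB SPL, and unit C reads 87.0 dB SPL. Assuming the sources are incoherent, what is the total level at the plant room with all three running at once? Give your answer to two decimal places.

99.61 dB SPL

Add the sources as powers (linear), then convert back to dB:
L_total = 10·log₁₀(10^(97.5/10) + 10^(94.8/10) + 10^(87.0/10)) = 10·log₁₀(9145000000) = 99.61 dB SPL.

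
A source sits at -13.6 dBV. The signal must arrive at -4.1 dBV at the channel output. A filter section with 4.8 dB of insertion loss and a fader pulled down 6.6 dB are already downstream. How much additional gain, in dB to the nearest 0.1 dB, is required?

The required make-up gain is the shortfall in the dB sum.
G = -4.1 − (-13.6) + 4.8 + 6.6 = 20.9 dB.

20.9 dB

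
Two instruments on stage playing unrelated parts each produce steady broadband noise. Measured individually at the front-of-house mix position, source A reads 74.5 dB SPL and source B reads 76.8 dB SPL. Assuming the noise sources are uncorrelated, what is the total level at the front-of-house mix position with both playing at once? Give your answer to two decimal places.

78.81 dB SPL

Uncorrelated sources add in intensity (power), not in dB.
L_total = 10·log₁₀(10^(74.5/10) + 10^(76.8/10)) = 10·log₁₀(76050000) = 78.81 dB SPL.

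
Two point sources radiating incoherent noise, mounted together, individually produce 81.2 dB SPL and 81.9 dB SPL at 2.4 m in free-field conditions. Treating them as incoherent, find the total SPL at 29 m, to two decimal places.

Combined at 2.4 m: 10·log₁₀(10^(81.2/10)+10^(81.9/10)) = 84.574 dB SPL.
Then apply −20·log₁₀(29/2.4) = -21.644 dB → 62.93 dB SPL.

62.93 dB SPL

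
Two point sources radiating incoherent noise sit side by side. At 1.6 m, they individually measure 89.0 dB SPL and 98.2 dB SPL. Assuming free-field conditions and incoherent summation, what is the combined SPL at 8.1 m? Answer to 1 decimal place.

Combined at 1.6 m: 10·log₁₀(10^(89.0/10)+10^(98.2/10)) = 98.69 dB SPL.
Then apply −20·log₁₀(8.1/1.6) = -14.09 dB → 84.6 dB SPL.

84.6 dB SPL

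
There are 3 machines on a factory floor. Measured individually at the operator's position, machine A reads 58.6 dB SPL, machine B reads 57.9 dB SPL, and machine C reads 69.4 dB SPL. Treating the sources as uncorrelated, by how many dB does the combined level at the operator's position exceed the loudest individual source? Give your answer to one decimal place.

0.6 dB

Incoherent sources sum as intensities:
L_total = 10·log₁₀(10^(58.6/10) + 10^(57.9/10) + 10^(69.4/10)) = 70.02 dB SPL.
Excess over the loudest (69.4 dB): 70.02 − 69.4 = 0.6 dB.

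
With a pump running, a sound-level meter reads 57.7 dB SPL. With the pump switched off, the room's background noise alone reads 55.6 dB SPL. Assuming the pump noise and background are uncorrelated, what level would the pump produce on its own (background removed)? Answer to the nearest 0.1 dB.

53.5 dB SPL

Background correction is a power subtraction:
L_src = 10·log₁₀(10^(57.7/10) − 10^(55.6/10)) = 10·log₁₀(225800) = 53.5 dB SPL.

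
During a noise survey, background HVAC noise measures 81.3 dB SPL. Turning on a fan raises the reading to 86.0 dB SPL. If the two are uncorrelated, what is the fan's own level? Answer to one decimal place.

84.2 dB SPL

Background correction is a power subtraction:
L_src = 10·log₁₀(10^(86.0/10) − 10^(81.3/10)) = 10·log₁₀(263200000) = 84.2 dB SPL.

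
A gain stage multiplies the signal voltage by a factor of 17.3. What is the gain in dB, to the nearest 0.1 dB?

24.8 dB

For a voltage ratio, dB = 20·log₁₀(V₂/V₁).
20·log₁₀(17.3) = 24.8 dB.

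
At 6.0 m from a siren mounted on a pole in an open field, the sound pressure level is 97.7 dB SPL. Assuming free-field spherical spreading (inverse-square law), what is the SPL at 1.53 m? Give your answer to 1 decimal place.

109.6 dB SPL

For a point source in a free field, ΔL = −20·log₁₀(d₂/d₁).
ΔL = −20·log₁₀(1.53/6.0) = 11.87 dB, so L₂ = 97.7 + (11.87) = 109.6 dB SPL.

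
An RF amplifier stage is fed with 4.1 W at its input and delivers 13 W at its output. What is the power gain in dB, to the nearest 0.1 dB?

Power is a power quantity, so gain = 10·log₁₀(P_out/P_in).
10·log₁₀(13/4.1) = 10·log₁₀(3.171) = 5.0 dB.

5.0 dB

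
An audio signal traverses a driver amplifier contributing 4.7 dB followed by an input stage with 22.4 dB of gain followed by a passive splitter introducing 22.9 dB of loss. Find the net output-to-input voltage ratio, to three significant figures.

1.62

Net gain = 4.7 + 22.4 + (−22.9) = 4.2 dB.
Voltage ratio = 10^(4.2/20) = 1.62.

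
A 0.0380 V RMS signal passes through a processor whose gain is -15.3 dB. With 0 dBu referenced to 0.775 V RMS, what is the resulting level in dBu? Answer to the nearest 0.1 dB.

Input level: 20·log₁₀(0.0380/0.775) = -26.19 dBu.
Output: -26.19 − 15.3 = -41.5 dBu.

-41.5 dBu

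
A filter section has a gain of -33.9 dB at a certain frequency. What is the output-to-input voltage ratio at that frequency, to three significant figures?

0.0202

Voltage ratio = 10^(dB/20).
10^(-33.9/20) = 10^(-1.695) = 0.0202.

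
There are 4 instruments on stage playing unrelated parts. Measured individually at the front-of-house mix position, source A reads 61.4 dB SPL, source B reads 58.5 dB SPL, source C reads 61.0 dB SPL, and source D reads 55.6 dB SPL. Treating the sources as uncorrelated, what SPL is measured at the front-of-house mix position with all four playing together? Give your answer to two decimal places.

65.69 dB SPL

Incoherent sources sum as intensities:
L_total = 10·log₁₀(10^(61.4/10) + 10^(58.5/10) + 10^(61.0/10) + 10^(55.6/10)) = 10·log₁₀(3710000) = 65.69 dB SPL.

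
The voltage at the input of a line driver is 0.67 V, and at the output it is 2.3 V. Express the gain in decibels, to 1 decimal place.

10.7 dB

Voltage is an amplitude quantity, so gain = 20·log₁₀(V_out/V_in).
20·log₁₀(2.3/0.67) = 20·log₁₀(3.433) = 10.7 dB.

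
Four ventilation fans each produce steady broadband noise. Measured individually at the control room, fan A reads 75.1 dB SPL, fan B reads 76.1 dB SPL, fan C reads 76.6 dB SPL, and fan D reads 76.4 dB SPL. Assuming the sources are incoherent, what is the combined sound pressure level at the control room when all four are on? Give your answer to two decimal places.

82.11 dB SPL

Add the sources as powers (linear), then convert back to dB:
L_total = 10·log₁₀(10^(75.1/10) + 10^(76.1/10) + 10^(76.6/10) + 10^(76.4/10)) = 10·log₁₀(162500000) = 82.11 dB SPL.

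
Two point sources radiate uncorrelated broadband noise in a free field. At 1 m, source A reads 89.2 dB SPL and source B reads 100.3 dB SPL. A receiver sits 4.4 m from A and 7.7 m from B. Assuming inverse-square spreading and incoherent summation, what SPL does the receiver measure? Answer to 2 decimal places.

83.50 dB SPL

At the listener: L_A = 89.2 − 20·log₁₀(4.4) = 76.331 dB; L_B = 100.3 − 20·log₁₀(7.7) = 82.570 dB.
Combined: 10·log₁₀(10^(76.331/10)+10^(82.570/10)) = 83.50 dB SPL.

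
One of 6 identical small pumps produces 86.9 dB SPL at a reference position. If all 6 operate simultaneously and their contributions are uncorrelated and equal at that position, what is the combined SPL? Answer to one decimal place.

94.7 dB SPL

6 equal incoherent sources raise the level by 10·log₁₀(6) = 7.78 dB.
L_total = 86.9 + 7.78 = 94.7 dB SPL.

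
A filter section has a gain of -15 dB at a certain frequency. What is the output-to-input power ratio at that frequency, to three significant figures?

0.0316

Power ratio = 10^(dB/10).
10^(-15/10) = 10^(-1.500) = 0.0316.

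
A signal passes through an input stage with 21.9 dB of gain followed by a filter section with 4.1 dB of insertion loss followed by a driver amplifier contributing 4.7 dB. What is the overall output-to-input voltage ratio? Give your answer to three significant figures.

13.3

Net gain = 21.9 + (−4.1) + 4.7 = 22.5 dB.
Voltage ratio = 10^(22.5/20) = 13.3.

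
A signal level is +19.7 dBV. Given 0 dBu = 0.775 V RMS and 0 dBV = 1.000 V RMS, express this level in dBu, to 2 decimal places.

The offset between the scales is 20·log₁₀(0.775/1.000) = −2.214 dB.
So dBu = +19.7 + 2.214 = +21.91 dBu.

+21.91 dBu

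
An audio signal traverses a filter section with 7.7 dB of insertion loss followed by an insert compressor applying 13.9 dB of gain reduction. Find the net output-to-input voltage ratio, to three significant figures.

0.0832

Net gain = (−7.7) + (−13.9) = -21.6 dB.
Voltage ratio = 10^(-21.6/20) = 0.0832.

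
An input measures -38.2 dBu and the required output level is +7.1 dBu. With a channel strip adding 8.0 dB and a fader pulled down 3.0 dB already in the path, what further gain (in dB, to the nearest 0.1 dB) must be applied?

The required make-up gain is the shortfall in the dB sum.
G = +7.1 − (-38.2) − 8.0 + 3.0 = 40.3 dB.

40.3 dB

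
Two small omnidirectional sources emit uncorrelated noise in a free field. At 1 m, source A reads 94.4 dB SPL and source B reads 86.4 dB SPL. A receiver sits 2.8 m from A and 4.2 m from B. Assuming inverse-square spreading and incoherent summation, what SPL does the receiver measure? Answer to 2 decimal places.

At the listener: L_A = 94.4 − 20·log₁₀(2.8) = 85.457 dB; L_B = 86.4 − 20·log₁₀(4.2) = 73.935 dB.
Combined: 10·log₁₀(10^(85.457/10)+10^(73.935/10)) = 85.75 dB SPL.

85.75 dB SPL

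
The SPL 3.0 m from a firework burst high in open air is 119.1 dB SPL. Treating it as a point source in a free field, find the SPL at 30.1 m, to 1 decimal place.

Free-field point source: level drops by 20·log₁₀ of the distance ratio.
ΔL = −20·log₁₀(30.1/3.0) = -20.03 dB, so L₂ = 119.1 + (-20.03) = 99.1 dB SPL.

99.1 dB SPL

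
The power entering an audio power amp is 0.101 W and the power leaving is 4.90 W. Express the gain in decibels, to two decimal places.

16.86 dB

For a power ratio, dB = 10·log₁₀(P₂/P₁).
10·log₁₀(4.90/0.101) = 10·log₁₀(48.51) = 16.86 dB.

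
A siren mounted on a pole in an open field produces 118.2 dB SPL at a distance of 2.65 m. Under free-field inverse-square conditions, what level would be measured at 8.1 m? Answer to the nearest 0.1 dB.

108.5 dB SPL

For a point source in a free field, ΔL = −20·log₁₀(d₂/d₁).
ΔL = −20·log₁₀(8.1/2.65) = -9.70 dB, so L₂ = 118.2 + (-9.70) = 108.5 dB SPL.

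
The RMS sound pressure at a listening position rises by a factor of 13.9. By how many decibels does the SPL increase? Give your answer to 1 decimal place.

SPL change from a pressure ratio uses the 20·log₁₀ form:
20·log₁₀(13.9) = 22.9 dB.

22.9 dB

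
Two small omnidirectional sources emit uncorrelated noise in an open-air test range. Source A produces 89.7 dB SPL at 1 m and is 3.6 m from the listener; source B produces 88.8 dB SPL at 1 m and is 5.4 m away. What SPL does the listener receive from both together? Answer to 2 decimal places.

At the listener: L_A = 89.7 − 20·log₁₀(3.6) = 78.574 dB; L_B = 88.8 − 20·log₁₀(5.4) = 74.152 dB.
Combined: 10·log₁₀(10^(78.574/10)+10^(74.152/10)) = 79.91 dB SPL.

79.91 dB SPL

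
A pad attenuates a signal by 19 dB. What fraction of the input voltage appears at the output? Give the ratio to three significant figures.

0.112

Voltage ratio = 10^(dB/20).
10^(-19/20) = 10^(-0.9500) = 0.112.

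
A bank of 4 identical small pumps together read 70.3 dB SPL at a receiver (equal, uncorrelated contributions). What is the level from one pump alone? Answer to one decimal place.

64.3 dB SPL

4 equal incoherent sources add 10·log₁₀(4) = 6.02 dB over one source.
L_one = 70.3 − 6.02 = 64.3 dB SPL.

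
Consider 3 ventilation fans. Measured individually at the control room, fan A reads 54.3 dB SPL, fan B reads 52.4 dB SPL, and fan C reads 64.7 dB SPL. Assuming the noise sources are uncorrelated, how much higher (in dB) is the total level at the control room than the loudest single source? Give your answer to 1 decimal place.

0.6 dB

Add the sources as powers (linear), then convert back to dB:
L_total = 10·log₁₀(10^(54.3/10) + 10^(52.4/10) + 10^(64.7/10)) = 65.31 dB SPL.
Excess over the loudest (64.7 dB): 65.31 − 64.7 = 0.6 dB.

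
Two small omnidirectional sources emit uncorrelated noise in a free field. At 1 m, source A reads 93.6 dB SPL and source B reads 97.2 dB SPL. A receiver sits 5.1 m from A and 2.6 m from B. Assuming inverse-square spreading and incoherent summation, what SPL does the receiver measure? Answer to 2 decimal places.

At the listener: L_A = 93.6 − 20·log₁₀(5.1) = 79.449 dB; L_B = 97.2 − 20·log₁₀(2.6) = 88.901 dB.
Combined: 10·log₁₀(10^(79.449/10)+10^(88.901/10)) = 89.37 dB SPL.

89.37 dB SPL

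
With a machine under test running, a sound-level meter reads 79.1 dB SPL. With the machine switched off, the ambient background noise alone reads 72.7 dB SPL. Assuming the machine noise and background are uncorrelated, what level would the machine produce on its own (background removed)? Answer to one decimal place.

Remove the background by subtracting linear intensities:
L_src = 10·log₁₀(10^(79.1/10) − 10^(72.7/10)) = 10·log₁₀(62660000) = 78.0 dB SPL.

78.0 dB SPL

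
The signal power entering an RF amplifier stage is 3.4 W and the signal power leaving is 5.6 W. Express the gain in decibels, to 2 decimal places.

Power is a power quantity, so gain = 10·log₁₀(P_out/P_in).
10·log₁₀(5.6/3.4) = 10·log₁₀(1.647) = 2.17 dB.

2.17 dB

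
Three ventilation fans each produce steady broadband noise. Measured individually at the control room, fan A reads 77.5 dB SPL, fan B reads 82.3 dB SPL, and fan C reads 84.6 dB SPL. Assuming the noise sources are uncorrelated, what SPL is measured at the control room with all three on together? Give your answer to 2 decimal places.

87.11 dB SPL

Uncorrelated sources add in intensity (power), not in dB.
L_total = 10·log₁₀(10^(77.5/10) + 10^(82.3/10) + 10^(84.6/10)) = 10·log₁₀(514500000) = 87.11 dB SPL.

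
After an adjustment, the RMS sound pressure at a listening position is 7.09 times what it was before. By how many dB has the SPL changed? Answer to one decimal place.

Sound pressure is an amplitude quantity: ΔL = 20·log₁₀(p₂/p₁).
20·log₁₀(7.09) = 17.0 dB.

17.0 dB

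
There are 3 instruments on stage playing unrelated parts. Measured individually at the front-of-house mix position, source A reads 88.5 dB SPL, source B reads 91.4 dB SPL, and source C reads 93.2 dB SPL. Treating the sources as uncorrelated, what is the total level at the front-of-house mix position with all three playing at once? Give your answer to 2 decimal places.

Add the sources as powers (linear), then convert back to dB:
L_total = 10·log₁₀(10^(88.5/10) + 10^(91.4/10) + 10^(93.2/10)) = 10·log₁₀(4178000000) = 96.21 dB SPL.

96.21 dB SPL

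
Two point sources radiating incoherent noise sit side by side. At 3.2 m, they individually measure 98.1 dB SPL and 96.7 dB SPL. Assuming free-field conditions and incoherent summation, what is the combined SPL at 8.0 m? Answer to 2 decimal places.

92.51 dB SPL

Combined at 3.2 m: 10·log₁₀(10^(98.1/10)+10^(96.7/10)) = 100.466 dB SPL.
Then apply −20·log₁₀(8.0/3.2) = -7.959 dB → 92.51 dB SPL.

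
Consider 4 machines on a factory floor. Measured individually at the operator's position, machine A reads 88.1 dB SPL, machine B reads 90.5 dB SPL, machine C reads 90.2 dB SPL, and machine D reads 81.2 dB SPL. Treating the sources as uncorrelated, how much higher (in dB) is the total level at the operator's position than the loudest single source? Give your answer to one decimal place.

4.2 dB

Add the sources as powers (linear), then convert back to dB:
L_total = 10·log₁₀(10^(88.1/10) + 10^(90.5/10) + 10^(90.2/10) + 10^(81.2/10)) = 94.69 dB SPL.
Excess over the loudest (90.5 dB): 94.69 − 90.5 = 4.2 dB.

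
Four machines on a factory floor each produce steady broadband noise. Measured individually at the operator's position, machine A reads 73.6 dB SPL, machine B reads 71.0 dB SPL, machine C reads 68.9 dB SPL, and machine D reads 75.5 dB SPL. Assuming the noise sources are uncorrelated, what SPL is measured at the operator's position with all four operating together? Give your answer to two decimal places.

Uncorrelated sources add in intensity (power), not in dB.
L_total = 10·log₁₀(10^(73.6/10) + 10^(71.0/10) + 10^(68.9/10) + 10^(75.5/10)) = 10·log₁₀(78740000) = 78.96 dB SPL.

78.96 dB SPL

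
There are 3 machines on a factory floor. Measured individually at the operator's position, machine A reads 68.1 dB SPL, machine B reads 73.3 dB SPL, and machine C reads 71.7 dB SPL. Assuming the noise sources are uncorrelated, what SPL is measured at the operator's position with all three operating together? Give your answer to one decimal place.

76.3 dB SPL

Incoherent sources sum as intensities:
L_total = 10·log₁₀(10^(68.1/10) + 10^(73.3/10) + 10^(71.7/10)) = 10·log₁₀(42630000) = 76.3 dB SPL.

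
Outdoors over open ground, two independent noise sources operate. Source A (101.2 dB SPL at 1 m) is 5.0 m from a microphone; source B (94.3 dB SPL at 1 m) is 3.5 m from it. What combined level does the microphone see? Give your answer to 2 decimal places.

At the listener: L_A = 101.2 − 20·log₁₀(5.0) = 87.221 dB; L_B = 94.3 − 20·log₁₀(3.5) = 83.419 dB.
Combined: 10·log₁₀(10^(87.221/10)+10^(83.419/10)) = 88.73 dB SPL.

88.73 dB SPL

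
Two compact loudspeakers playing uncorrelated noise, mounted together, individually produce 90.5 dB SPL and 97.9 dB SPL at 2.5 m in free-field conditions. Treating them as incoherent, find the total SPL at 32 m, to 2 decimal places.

76.48 dB SPL

Combined at 2.5 m: 10·log₁₀(10^(90.5/10)+10^(97.9/10)) = 98.626 dB SPL.
Then apply −20·log₁₀(32/2.5) = -22.144 dB → 76.48 dB SPL.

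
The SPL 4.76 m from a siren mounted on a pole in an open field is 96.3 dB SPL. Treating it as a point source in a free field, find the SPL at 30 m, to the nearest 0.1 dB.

For a point source in a free field, ΔL = −20·log₁₀(d₂/d₁).
ΔL = −20·log₁₀(30/4.76) = -15.99 dB, so L₂ = 96.3 + (-15.99) = 80.3 dB SPL.

80.3 dB SPL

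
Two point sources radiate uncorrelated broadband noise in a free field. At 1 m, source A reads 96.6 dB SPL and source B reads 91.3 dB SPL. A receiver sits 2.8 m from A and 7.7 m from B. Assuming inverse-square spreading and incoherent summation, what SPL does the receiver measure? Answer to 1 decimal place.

87.8 dB SPL

At the listener: L_A = 96.6 − 20·log₁₀(2.8) = 87.66 dB; L_B = 91.3 − 20·log₁₀(7.7) = 73.57 dB.
Combined: 10·log₁₀(10^(87.66/10)+10^(73.57/10)) = 87.8 dB SPL.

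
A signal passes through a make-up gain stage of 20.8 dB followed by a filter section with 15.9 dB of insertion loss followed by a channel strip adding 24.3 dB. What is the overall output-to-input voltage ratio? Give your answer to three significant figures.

28.8

Net gain = 20.8 + (−15.9) + 24.3 = 29.2 dB.
Voltage ratio = 10^(29.2/20) = 28.8.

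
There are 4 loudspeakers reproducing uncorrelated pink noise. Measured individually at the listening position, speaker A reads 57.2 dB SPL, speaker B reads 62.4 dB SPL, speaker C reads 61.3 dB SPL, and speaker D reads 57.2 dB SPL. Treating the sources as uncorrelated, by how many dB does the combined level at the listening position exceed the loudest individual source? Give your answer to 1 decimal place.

Uncorrelated sources add in intensity (power), not in dB.
L_total = 10·log₁₀(10^(57.2/10) + 10^(62.4/10) + 10^(61.3/10) + 10^(57.2/10)) = 66.17 dB SPL.
Excess over the loudest (62.4 dB): 66.17 − 62.4 = 3.8 dB.

3.8 dB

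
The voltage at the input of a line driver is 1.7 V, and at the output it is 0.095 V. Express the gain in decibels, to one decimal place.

-25.1 dB

For a voltage ratio, dB = 20·log₁₀(V₂/V₁).
20·log₁₀(0.095/1.7) = 20·log₁₀(0.05588) = -25.1 dB.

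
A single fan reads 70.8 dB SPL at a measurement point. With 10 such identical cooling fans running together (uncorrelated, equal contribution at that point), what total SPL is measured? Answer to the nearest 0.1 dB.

80.8 dB SPL

10 equal incoherent sources raise the level by 10·log₁₀(10) = 10.00 dB.
L_total = 70.8 + 10.00 = 80.8 dB SPL.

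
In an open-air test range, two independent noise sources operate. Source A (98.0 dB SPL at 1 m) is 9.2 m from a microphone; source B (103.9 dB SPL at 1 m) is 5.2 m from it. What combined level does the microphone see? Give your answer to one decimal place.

At the listener: L_A = 98.0 − 20·log₁₀(9.2) = 78.72 dB; L_B = 103.9 − 20·log₁₀(5.2) = 89.58 dB.
Combined: 10·log₁₀(10^(78.72/10)+10^(89.58/10)) = 89.9 dB SPL.

89.9 dB SPL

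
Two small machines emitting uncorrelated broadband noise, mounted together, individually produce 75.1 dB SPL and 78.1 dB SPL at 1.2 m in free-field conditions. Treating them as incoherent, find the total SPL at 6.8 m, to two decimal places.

64.80 dB SPL

Combined at 1.2 m: 10·log₁₀(10^(75.1/10)+10^(78.1/10)) = 79.864 dB SPL.
Then apply −20·log₁₀(6.8/1.2) = -15.067 dB → 64.80 dB SPL.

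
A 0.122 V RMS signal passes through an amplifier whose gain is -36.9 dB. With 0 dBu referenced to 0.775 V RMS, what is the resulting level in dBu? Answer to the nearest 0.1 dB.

-53.0 dBu

Input level: 20·log₁₀(0.122/0.775) = -16.06 dBu.
Output: -16.06 − 36.9 = -53.0 dBu.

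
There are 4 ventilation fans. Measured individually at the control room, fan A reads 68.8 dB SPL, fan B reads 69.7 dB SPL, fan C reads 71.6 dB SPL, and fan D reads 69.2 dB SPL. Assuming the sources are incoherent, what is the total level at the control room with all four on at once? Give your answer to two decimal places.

75.99 dB SPL

Incoherent sources sum as intensities:
L_total = 10·log₁₀(10^(68.8/10) + 10^(69.7/10) + 10^(71.6/10) + 10^(69.2/10)) = 10·log₁₀(39690000) = 75.99 dB SPL.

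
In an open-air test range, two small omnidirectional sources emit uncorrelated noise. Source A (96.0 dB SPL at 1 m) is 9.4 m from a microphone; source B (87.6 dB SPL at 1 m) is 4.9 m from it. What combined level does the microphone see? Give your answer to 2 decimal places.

At the listener: L_A = 96.0 − 20·log₁₀(9.4) = 76.537 dB; L_B = 87.6 − 20·log₁₀(4.9) = 73.796 dB.
Combined: 10·log₁₀(10^(76.537/10)+10^(73.796/10)) = 78.39 dB SPL.

78.39 dB SPL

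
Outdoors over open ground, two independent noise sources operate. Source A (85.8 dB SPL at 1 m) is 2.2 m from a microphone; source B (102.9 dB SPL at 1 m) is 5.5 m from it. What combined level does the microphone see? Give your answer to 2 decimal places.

88.59 dB SPL

At the listener: L_A = 85.8 − 20·log₁₀(2.2) = 78.952 dB; L_B = 102.9 − 20·log₁₀(5.5) = 88.093 dB.
Combined: 10·log₁₀(10^(78.952/10)+10^(88.093/10)) = 88.59 dB SPL.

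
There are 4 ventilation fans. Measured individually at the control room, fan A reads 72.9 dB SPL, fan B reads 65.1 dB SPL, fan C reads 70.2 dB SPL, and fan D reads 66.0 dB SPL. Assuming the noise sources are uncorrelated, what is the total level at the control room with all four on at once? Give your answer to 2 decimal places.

Incoherent sources sum as intensities:
L_total = 10·log₁₀(10^(72.9/10) + 10^(65.1/10) + 10^(70.2/10) + 10^(66.0/10)) = 10·log₁₀(37190000) = 75.70 dB SPL.

75.70 dB SPL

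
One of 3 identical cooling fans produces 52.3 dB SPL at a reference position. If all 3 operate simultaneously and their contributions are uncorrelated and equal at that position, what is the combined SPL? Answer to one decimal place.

3 equal incoherent sources raise the level by 10·log₁₀(3) = 4.77 dB.
L_total = 52.3 + 4.77 = 57.1 dB SPL.

57.1 dB SPL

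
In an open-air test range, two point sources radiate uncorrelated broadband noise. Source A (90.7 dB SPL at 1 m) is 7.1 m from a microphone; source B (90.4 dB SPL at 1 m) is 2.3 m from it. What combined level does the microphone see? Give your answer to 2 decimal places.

At the listener: L_A = 90.7 − 20·log₁₀(7.1) = 73.675 dB; L_B = 90.4 − 20·log₁₀(2.3) = 83.165 dB.
Combined: 10·log₁₀(10^(73.675/10)+10^(83.165/10)) = 83.63 dB SPL.

83.63 dB SPL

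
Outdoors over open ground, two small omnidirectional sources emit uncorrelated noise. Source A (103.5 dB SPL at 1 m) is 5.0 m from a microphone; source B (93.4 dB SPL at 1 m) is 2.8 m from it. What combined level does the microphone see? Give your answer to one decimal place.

90.7 dB SPL

At the listener: L_A = 103.5 − 20·log₁₀(5.0) = 89.52 dB; L_B = 93.4 − 20·log₁₀(2.8) = 84.46 dB.
Combined: 10·log₁₀(10^(89.52/10)+10^(84.46/10)) = 90.7 dB SPL.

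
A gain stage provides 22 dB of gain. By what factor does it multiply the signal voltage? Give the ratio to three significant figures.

12.6

Voltage ratio = 10^(dB/20).
10^(22/20) = 10^(1.100) = 12.6.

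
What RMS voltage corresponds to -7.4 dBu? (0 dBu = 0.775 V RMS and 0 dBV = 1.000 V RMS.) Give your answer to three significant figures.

V = 0.775 V × 10^(-7.4/20).
= 0.775 × 0.4266 = 0.331 V.

0.331 V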